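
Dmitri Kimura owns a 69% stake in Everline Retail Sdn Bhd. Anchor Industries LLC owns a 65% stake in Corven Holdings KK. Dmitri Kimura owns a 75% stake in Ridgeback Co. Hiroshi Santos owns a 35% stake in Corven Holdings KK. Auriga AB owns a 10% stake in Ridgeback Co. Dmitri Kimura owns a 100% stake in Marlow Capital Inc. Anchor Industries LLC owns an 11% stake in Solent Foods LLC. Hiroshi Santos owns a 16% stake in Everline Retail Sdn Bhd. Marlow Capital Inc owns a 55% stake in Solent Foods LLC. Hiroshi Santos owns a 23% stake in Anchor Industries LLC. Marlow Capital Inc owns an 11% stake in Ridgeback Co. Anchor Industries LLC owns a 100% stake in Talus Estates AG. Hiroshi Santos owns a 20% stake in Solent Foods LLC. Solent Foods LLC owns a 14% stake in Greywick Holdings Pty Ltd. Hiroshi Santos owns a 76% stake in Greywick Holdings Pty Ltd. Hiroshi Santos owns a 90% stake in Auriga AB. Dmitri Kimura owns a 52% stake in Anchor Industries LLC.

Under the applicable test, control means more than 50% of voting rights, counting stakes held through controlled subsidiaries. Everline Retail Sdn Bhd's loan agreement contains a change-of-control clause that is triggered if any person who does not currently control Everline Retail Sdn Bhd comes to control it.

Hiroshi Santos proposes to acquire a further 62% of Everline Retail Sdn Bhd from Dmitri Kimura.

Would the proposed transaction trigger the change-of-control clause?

Yes

The purchase adds only to Hiroshi's holdings (Dmitri's stake shrinks), so Hiroshi is the only person who could newly come to control Everline.
Hiroshi holds 90% of Auriga, so Hiroshi controls Auriga.
Hiroshi holds 76% of Greywick, so Hiroshi controls Greywick.
In Everline, Hiroshi's side holds only 16%, not > 50%.
So before the transaction, Hiroshi does not control Everline.
After the purchase, Hiroshi's direct stake in Everline rises to 16% + 62% = 78%, and Dmitri's stake falls to 7%.
Hiroshi holds 78% of Everline, so Hiroshi controls Everline.
Hiroshi did not control Everline before and does after, so the clause is triggered.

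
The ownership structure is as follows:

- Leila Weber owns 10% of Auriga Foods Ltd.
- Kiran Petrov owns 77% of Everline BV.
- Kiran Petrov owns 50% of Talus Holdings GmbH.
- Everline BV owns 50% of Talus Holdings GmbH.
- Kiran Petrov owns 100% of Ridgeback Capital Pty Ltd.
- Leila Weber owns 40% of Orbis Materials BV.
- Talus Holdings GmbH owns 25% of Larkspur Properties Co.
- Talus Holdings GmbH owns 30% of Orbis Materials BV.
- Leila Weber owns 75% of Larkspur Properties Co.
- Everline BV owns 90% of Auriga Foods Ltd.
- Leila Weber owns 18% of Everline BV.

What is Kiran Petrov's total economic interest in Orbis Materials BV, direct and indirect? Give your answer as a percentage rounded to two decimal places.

26.55%

Kiran reaches Orbis along 2 paths.
Via Everline → Talus: 77% × 50% × 30% = 11.55%.
Via Talus: 50% × 30% = 15%.
Total: 11.55% + 15% = 26.55%.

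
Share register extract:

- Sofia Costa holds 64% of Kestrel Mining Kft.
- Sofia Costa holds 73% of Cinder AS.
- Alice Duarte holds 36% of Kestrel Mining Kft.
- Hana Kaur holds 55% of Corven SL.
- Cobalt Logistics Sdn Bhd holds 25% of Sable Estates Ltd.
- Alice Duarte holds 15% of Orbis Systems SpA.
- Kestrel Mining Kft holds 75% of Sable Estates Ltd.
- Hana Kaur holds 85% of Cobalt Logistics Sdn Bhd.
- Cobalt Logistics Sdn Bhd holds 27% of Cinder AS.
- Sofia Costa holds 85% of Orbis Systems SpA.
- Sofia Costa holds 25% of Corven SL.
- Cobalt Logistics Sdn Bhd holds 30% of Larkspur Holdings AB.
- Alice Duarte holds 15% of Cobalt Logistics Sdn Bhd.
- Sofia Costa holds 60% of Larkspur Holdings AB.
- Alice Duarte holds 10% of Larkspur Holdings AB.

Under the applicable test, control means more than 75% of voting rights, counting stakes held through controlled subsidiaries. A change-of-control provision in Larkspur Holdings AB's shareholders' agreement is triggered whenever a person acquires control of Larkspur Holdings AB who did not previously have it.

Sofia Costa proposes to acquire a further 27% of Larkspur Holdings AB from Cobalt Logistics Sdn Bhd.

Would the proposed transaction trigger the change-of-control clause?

The purchase adds only to Sofia's holdings (Cobalt's stake shrinks), so Sofia is the only person who could newly come to control Larkspur.
Sofia holds 85% of Orbis, so Sofia controls Orbis.
In Larkspur, Sofia's side holds only 60%, not > 75%.
So before the transaction, Sofia does not control Larkspur.
After the purchase, Sofia's direct stake in Larkspur rises to 60% + 27% = 87%, and Cobalt's stake falls to 3%.
Sofia holds 87% of Larkspur, so Sofia controls Larkspur.
Sofia did not control Larkspur before and does after, so the clause is triggered.

Yes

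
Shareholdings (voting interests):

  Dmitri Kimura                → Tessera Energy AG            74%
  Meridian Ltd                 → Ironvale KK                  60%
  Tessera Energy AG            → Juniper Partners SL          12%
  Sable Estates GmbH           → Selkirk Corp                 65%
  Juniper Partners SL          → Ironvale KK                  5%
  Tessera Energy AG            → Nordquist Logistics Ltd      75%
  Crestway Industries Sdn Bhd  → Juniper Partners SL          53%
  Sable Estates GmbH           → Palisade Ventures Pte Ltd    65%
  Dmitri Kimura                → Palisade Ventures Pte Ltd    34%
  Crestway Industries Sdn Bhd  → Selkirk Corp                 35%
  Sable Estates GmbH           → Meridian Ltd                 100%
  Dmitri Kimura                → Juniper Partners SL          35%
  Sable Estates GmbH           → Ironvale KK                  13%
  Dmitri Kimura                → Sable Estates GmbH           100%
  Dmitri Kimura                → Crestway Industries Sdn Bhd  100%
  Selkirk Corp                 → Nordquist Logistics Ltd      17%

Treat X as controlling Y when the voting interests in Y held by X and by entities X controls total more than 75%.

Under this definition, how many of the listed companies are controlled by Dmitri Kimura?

7

Dmitri holds 100% of Sable, so Dmitri controls Sable.
Dmitri holds 100% of Crestway, so Dmitri controls Crestway.
Sable holds 100% of Meridian, so Dmitri controls Meridian.
Sable and Crestway together hold 65% + 35% = 100% of Selkirk, so Dmitri controls Selkirk.
Crestway and Dmitri together hold 53% + 35% = 88% of Juniper, so Dmitri controls Juniper.
Juniper and Sable and Meridian together hold 5% + 13% + 60% = 78% of Ironvale, so Dmitri controls Ironvale.
Dmitri and Sable together hold 34% + 65% = 99% of Palisade, so Dmitri controls Palisade.
No other company's threshold is met.
Dmitri controls 7 companies.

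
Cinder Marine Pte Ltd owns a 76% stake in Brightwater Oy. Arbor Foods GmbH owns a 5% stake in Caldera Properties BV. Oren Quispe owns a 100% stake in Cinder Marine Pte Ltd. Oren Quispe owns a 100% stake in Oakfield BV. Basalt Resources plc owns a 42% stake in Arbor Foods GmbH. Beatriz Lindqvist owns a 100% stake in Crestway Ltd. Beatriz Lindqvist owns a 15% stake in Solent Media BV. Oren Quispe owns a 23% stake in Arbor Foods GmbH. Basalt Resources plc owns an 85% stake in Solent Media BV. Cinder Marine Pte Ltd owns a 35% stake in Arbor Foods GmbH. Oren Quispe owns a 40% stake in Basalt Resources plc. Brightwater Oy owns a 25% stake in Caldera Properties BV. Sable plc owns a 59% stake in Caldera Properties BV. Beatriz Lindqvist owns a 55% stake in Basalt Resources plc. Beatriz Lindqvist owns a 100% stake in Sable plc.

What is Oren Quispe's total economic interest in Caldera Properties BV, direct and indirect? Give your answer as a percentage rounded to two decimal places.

Oren reaches Caldera along 4 paths.
Via Cinder → Brightwater: 100% × 76% × 25% = 19%.
Via Arbor: 23% × 5% = 1.15%.
Via Basalt → Arbor: 40% × 42% × 5% = 0.84%.
Via Cinder → Arbor: 100% × 35% × 5% = 1.75%.
Total: 19% + 1.15% + 0.84% + 1.75% = 22.74%.

22.74%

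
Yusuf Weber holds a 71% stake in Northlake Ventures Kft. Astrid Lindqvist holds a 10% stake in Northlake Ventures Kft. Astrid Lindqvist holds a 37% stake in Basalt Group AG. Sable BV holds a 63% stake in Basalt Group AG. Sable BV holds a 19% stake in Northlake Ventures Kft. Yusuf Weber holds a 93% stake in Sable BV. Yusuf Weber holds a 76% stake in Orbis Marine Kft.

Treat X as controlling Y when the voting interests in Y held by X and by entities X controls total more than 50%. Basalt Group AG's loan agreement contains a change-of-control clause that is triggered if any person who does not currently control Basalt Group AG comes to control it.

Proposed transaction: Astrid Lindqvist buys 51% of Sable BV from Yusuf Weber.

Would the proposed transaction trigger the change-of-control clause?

Yes

The purchase adds only to Astrid's holdings (Yusuf's stake shrinks), so Astrid is the only person who could newly come to control Basalt.
Astrid's largest direct stake is 37% in Basalt, which does not meet the threshold, so Astrid controls no company.
In Basalt, Astrid's side holds only 37%, not > 50%.
So before the transaction, Astrid does not control Basalt.
After the purchase, Astrid holds 51% of Sable directly, and Yusuf's stake falls to 42%.
Astrid holds 51% of Sable, so Astrid controls Sable.
Sable and Astrid together hold 63% + 37% = 100% of Basalt, so Astrid controls Basalt.
Astrid did not control Basalt before and does after, so the clause is triggered.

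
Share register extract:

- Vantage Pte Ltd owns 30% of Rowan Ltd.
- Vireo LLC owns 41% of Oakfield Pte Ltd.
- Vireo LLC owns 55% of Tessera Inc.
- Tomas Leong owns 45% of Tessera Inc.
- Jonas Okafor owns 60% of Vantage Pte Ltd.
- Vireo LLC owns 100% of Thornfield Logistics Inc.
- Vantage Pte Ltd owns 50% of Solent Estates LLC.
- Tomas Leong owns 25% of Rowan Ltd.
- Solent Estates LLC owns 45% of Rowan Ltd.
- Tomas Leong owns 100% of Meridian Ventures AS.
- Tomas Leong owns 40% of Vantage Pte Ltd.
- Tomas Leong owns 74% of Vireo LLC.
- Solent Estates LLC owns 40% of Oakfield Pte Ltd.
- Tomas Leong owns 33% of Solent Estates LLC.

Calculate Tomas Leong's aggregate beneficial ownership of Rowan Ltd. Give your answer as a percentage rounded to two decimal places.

Tomas reaches Rowan along 4 paths.
Via Vantage: 40% × 30% = 12%.
Direct stake: 25% = 25%.
Via Solent: 33% × 45% = 14.85%.
Via Vantage → Solent: 40% × 50% × 45% = 9%.
Total: 12% + 25% + 14.85% + 9% = 60.85%.

60.85%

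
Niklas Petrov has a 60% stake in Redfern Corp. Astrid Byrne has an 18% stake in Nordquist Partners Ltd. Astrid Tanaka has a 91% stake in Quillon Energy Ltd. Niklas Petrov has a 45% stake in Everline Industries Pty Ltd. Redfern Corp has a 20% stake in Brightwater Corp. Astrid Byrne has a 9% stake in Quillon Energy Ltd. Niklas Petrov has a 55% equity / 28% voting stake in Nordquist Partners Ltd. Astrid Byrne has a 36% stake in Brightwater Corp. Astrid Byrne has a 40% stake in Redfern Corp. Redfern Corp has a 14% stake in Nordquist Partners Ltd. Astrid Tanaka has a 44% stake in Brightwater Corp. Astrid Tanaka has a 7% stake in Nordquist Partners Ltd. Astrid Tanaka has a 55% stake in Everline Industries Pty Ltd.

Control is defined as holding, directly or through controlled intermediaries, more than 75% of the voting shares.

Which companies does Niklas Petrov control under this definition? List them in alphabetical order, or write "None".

Niklas's largest direct stake is 60% in Redfern, which does not meet the threshold.

None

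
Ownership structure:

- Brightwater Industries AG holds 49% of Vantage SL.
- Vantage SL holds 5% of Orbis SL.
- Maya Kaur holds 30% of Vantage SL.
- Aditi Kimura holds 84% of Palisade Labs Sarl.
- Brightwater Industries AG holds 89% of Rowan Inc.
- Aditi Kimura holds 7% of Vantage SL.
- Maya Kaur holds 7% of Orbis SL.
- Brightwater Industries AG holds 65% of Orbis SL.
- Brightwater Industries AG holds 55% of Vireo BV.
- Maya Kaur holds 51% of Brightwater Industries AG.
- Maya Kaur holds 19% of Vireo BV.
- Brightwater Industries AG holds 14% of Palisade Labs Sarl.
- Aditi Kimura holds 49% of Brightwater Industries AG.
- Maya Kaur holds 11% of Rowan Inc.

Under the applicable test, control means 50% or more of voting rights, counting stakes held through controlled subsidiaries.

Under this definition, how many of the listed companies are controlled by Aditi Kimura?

1

Aditi holds 84% of Palisade, so Aditi controls Palisade.
No other company's threshold is met.
Aditi controls 1 company.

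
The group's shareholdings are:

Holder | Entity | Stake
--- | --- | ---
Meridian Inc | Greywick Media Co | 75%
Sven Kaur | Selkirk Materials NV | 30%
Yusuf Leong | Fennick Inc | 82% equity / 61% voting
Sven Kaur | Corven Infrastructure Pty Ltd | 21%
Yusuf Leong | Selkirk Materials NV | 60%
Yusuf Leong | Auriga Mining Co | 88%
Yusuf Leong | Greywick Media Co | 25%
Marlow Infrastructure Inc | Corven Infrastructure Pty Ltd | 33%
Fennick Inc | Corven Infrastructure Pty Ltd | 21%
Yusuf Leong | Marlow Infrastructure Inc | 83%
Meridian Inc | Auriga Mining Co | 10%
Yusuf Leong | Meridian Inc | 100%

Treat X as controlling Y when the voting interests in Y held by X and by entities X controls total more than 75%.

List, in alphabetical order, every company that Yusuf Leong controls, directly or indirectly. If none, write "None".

Auriga Mining Co, Greywick Media Co, Marlow Infrastructure Inc, Meridian Inc

Yusuf holds 100% of Meridian, so Yusuf controls Meridian.
Yusuf holds 83% of Marlow, so Yusuf controls Marlow.
Meridian and Yusuf together hold 75% + 25% = 100% of Greywick, so Yusuf controls Greywick.
Yusuf and Meridian together hold 88% + 10% = 98% of Auriga, so Yusuf controls Auriga.
No other company's threshold is met.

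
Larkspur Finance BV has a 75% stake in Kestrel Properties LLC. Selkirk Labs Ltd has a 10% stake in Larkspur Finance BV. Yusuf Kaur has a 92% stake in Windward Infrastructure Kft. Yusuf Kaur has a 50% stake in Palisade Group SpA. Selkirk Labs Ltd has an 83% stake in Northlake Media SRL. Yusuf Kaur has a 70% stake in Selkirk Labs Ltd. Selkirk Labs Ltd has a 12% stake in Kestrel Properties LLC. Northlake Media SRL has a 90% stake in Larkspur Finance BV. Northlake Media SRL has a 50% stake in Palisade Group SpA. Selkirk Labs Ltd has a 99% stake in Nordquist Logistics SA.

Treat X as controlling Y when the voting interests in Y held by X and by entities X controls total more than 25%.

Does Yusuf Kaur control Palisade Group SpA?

Yes

Yusuf holds 70% of Selkirk, so Yusuf controls Selkirk.
Selkirk holds 83% of Northlake, so Yusuf controls Northlake.
Yusuf and Northlake together hold 50% + 50% = 100% of Palisade, so Yusuf controls Palisade.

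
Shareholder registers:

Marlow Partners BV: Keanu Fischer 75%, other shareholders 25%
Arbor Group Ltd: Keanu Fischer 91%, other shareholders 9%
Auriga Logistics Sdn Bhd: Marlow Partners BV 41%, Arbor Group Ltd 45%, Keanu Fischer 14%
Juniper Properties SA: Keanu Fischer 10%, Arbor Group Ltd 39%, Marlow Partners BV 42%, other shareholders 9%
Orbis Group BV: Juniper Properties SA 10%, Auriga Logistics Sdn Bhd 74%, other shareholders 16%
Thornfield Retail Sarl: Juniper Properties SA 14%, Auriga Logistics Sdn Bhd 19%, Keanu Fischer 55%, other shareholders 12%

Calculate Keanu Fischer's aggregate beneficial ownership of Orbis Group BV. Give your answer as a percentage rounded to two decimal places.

Keanu reaches Orbis along 6 paths.
Via Juniper: 10% × 10% = 1%.
Via Arbor → Juniper: 91% × 39% × 10% = 3.549%.
Via Marlow → Juniper: 75% × 42% × 10% = 3.15%.
Via Marlow → Auriga: 75% × 41% × 74% = 22.755%.
Via Arbor → Auriga: 91% × 45% × 74% = 30.303%.
Via Auriga: 14% × 74% = 10.36%.
Total: 1% + 3.549% + 3.15% + 22.755% + 30.303% + 10.36% = 71.117%.
Rounded: 71.12%.

71.12%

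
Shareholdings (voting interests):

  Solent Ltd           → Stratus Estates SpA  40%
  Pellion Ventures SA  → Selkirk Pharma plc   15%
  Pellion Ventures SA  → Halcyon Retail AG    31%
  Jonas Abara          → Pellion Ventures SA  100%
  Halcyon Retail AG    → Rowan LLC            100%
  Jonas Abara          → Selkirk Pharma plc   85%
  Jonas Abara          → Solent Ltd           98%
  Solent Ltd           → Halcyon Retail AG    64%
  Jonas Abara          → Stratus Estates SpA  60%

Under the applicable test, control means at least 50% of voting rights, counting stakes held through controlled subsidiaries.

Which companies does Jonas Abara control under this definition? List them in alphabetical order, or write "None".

Halcyon Retail AG, Pellion Ventures SA, Rowan LLC, Selkirk Pharma plc, Solent Ltd, Stratus Estates SpA

Jonas holds 100% of Pellion, so Jonas controls Pellion.
Jonas holds 98% of Solent, so Jonas controls Solent.
Pellion and Jonas together hold 15% + 85% = 100% of Selkirk, so Jonas controls Selkirk.
Solent and Pellion together hold 64% + 31% = 95% of Halcyon, so Jonas controls Halcyon.
Halcyon holds 100% of Rowan, so Jonas controls Rowan.
Jonas and Solent together hold 60% + 40% = 100% of Stratus, so Jonas controls Stratus.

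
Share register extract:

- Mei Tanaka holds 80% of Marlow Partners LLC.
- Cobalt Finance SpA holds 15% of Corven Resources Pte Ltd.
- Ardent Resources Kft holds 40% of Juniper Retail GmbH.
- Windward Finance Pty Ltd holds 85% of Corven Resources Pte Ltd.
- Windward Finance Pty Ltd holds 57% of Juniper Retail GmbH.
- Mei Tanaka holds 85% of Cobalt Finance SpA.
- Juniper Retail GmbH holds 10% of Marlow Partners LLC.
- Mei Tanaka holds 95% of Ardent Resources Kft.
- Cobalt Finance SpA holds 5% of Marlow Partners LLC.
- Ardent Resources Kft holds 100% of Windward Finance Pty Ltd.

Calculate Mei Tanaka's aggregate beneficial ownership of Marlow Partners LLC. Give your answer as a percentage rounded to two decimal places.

93.47%

Mei reaches Marlow along 4 paths.
Via Ardent → Juniper: 95% × 40% × 10% = 3.8%.
Via Ardent → Windward → Juniper: 95% × 100% × 57% × 10% = 5.415%.
Direct stake: 80% = 80%.
Via Cobalt: 85% × 5% = 4.25%.
Total: 3.8% + 5.415% + 80% + 4.25% = 93.465%.
Rounded: 93.47%.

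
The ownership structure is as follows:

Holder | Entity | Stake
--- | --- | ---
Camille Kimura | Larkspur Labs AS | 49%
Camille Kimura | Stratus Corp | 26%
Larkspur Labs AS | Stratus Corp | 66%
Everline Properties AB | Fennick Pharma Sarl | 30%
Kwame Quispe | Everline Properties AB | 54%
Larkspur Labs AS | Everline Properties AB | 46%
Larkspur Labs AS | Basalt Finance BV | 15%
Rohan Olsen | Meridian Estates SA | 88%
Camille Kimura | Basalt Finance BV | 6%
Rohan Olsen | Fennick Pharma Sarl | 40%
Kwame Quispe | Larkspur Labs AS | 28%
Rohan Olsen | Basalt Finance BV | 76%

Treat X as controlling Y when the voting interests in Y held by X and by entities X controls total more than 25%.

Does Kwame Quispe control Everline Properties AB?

Yes

Kwame holds 28% of Larkspur, so Kwame controls Larkspur.
Larkspur and Kwame together hold 46% + 54% = 100% of Everline, so Kwame controls Everline.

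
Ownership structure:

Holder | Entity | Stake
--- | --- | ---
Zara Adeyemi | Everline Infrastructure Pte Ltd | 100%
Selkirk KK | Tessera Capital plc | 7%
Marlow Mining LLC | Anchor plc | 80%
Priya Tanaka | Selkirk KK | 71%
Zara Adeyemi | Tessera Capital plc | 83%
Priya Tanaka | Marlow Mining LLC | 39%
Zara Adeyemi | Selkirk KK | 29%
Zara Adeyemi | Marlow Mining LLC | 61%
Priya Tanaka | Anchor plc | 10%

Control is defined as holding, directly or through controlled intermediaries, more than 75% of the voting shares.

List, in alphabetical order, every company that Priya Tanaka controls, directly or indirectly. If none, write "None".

Priya's largest direct stake is 71% in Selkirk, which does not meet the threshold.

None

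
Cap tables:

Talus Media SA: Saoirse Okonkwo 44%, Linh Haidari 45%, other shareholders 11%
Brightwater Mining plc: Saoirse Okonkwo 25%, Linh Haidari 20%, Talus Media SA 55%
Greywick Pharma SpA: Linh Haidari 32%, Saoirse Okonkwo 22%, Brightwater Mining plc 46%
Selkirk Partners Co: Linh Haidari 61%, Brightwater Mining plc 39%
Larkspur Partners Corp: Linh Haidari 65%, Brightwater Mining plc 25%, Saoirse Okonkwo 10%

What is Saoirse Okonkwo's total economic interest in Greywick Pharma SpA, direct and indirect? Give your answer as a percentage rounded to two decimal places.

Saoirse reaches Greywick along 3 paths.
Direct stake: 22% = 22%.
Via Brightwater: 25% × 46% = 11.5%.
Via Talus → Brightwater: 44% × 55% × 46% = 11.132%.
Total: 22% + 11.5% + 11.132% = 44.632%.
Rounded: 44.63%.

44.63%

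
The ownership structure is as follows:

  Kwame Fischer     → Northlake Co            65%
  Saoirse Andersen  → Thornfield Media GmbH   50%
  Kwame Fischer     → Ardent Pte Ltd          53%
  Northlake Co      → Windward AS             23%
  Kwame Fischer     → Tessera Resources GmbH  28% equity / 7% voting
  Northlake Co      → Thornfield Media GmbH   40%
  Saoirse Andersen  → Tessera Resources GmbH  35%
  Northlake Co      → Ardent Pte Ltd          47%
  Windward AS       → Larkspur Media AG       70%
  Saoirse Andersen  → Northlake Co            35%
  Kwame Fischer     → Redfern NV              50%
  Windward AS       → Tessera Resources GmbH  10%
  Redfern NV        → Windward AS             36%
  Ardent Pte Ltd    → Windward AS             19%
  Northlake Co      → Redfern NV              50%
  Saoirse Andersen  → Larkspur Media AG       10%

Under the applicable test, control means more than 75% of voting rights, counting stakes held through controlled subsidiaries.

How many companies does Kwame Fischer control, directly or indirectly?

0

Kwame's largest direct stake is 65% in Northlake, which does not meet the threshold.
Kwame controls 0 companies.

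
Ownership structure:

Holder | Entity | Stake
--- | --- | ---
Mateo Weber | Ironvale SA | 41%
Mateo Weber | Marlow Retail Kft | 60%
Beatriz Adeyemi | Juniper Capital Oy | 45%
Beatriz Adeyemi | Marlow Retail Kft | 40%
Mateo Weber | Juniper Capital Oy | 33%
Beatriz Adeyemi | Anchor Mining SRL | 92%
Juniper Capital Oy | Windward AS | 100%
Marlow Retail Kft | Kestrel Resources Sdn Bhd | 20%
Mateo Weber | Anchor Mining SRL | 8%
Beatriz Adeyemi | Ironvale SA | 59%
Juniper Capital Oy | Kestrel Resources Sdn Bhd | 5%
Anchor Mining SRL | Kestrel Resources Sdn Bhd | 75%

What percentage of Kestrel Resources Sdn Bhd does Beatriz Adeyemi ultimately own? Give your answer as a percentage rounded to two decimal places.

Beatriz reaches Kestrel along 3 paths.
Via Anchor: 92% × 75% = 69%.
Via Juniper: 45% × 5% = 2.25%.
Via Marlow: 40% × 20% = 8%.
Total: 69% + 2.25% + 8% = 79.25%.

79.25%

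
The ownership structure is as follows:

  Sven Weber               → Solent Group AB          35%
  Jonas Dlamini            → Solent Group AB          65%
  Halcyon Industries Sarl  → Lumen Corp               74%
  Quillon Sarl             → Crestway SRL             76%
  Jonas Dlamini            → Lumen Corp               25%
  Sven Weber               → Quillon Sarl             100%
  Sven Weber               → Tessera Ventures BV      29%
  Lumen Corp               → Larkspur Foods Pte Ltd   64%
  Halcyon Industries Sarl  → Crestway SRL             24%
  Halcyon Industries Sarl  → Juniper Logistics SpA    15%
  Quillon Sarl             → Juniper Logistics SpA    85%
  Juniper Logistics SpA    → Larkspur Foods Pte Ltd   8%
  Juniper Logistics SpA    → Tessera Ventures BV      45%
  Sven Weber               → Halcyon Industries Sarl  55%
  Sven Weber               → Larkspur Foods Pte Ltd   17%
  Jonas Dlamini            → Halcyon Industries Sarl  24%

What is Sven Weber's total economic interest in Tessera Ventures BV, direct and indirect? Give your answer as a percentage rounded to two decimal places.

70.96%

Sven reaches Tessera along 3 paths.
Via Quillon → Juniper: 100% × 85% × 45% = 38.25%.
Via Halcyon → Juniper: 55% × 15% × 45% = 3.7125%.
Direct stake: 29% = 29%.
Total: 38.25% + 3.7125% + 29% = 70.9625%.
Rounded: 70.96%.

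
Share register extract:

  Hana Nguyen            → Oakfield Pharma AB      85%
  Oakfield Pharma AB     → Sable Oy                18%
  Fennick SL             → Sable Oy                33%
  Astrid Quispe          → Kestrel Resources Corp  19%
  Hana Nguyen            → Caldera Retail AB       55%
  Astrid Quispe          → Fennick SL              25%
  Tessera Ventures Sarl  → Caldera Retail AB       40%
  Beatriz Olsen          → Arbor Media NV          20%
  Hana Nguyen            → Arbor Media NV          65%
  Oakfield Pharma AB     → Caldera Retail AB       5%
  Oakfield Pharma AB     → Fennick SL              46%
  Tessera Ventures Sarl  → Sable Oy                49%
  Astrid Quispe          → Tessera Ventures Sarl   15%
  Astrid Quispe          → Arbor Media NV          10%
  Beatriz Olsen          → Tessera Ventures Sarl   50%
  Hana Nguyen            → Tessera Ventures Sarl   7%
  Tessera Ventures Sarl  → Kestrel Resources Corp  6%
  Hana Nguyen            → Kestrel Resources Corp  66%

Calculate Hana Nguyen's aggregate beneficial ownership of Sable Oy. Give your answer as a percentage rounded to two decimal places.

31.63%

Hana reaches Sable along 3 paths.
Via Tessera: 7% × 49% = 3.43%.
Via Oakfield: 85% × 18% = 15.3%.
Via Oakfield → Fennick: 85% × 46% × 33% = 12.903%.
Total: 3.43% + 15.3% + 12.903% = 31.633%.
Rounded: 31.63%.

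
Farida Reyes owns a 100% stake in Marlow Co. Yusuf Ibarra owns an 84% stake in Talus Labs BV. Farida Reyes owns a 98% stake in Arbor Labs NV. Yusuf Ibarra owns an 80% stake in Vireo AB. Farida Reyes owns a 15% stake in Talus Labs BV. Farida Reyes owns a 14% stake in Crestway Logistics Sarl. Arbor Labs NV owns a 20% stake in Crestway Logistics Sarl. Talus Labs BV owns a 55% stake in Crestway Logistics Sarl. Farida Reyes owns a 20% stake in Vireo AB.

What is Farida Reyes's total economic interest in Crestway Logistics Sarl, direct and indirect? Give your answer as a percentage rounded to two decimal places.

41.85%

Farida reaches Crestway along 3 paths.
Via Talus: 15% × 55% = 8.25%.
Direct stake: 14% = 14%.
Via Arbor: 98% × 20% = 19.6%.
Total: 8.25% + 14% + 19.6% = 41.85%.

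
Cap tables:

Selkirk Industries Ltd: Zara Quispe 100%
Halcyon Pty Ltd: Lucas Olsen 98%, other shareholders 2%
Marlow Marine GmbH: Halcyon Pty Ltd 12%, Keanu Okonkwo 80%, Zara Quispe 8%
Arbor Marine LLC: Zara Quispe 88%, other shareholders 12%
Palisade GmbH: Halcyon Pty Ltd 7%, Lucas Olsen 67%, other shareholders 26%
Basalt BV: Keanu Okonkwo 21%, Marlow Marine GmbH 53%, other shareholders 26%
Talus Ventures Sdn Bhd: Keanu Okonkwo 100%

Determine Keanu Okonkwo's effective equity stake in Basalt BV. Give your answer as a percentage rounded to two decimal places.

63.40%

Keanu reaches Basalt along 2 paths.
Direct stake: 21% = 21%.
Via Marlow: 80% × 53% = 42.4%.
Total: 21% + 42.4% = 63.4%.
Rounded: 63.40%.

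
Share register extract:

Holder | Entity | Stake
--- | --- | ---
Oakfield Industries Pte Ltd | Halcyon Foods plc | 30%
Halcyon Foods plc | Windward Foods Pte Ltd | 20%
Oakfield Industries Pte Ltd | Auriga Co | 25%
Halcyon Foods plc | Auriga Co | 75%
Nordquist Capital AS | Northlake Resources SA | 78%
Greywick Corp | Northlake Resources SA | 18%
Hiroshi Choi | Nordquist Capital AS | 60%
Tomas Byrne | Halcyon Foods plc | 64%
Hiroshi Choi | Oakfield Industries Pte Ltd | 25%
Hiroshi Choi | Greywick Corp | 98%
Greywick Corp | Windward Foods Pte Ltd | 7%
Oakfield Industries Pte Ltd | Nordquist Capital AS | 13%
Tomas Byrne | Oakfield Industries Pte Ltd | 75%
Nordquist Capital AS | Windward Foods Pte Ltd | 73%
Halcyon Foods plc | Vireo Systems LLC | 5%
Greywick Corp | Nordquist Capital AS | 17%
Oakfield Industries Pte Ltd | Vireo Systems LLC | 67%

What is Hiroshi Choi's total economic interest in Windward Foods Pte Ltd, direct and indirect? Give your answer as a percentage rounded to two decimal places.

66.69%

Hiroshi reaches Windward along 5 paths.
Via Oakfield → Halcyon: 25% × 30% × 20% = 1.5%.
Via Nordquist: 60% × 73% = 43.8%.
Via Oakfield → Nordquist: 25% × 13% × 73% = 2.3725%.
Via Greywick → Nordquist: 98% × 17% × 73% = 12.1618%.
Via Greywick: 98% × 7% = 6.86%.
Total: 1.5% + 43.8% + 2.3725% + 12.1618% + 6.86% = 66.6943%.
Rounded: 66.69%.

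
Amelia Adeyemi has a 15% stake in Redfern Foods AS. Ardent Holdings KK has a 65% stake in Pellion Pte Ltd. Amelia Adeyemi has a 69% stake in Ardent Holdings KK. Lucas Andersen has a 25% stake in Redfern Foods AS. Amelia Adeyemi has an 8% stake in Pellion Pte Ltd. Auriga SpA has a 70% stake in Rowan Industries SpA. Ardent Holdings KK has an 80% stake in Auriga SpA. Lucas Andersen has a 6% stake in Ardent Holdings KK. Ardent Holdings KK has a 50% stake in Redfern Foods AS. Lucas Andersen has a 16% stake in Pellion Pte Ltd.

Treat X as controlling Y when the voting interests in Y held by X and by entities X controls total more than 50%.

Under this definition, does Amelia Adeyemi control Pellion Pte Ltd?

Amelia holds 69% of Ardent, so Amelia controls Ardent.
Amelia and Ardent together hold 8% + 65% = 73% of Pellion, so Amelia controls Pellion.

Yes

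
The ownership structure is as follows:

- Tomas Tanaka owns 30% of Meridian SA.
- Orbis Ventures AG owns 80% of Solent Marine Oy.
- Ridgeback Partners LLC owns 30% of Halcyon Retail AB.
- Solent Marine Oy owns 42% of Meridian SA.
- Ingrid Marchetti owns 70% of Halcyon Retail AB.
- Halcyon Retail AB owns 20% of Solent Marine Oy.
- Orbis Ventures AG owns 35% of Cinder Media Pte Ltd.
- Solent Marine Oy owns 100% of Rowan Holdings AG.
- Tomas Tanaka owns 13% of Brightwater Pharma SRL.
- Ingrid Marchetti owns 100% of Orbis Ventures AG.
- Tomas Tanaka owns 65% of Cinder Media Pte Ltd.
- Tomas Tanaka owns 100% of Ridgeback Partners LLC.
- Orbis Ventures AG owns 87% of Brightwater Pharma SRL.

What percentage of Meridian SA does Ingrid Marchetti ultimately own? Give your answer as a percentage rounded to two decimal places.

Ingrid reaches Meridian along 2 paths.
Via Orbis → Solent: 100% × 80% × 42% = 33.6%.
Via Halcyon → Solent: 70% × 20% × 42% = 5.88%.
Total: 33.6% + 5.88% = 39.48%.

39.48%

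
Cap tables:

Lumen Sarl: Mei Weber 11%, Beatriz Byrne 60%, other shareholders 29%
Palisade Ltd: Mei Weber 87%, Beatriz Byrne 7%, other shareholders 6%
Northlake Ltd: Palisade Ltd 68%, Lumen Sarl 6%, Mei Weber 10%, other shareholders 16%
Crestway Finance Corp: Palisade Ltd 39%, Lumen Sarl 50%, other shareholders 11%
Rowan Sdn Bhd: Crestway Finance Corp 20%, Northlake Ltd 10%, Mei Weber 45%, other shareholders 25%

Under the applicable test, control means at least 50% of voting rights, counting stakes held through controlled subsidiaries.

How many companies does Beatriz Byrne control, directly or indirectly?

Beatriz holds 60% of Lumen, so Beatriz controls Lumen.
Lumen holds 50% of Crestway, so Beatriz controls Crestway.
No other company's threshold is met.
Beatriz controls 2 companies.

2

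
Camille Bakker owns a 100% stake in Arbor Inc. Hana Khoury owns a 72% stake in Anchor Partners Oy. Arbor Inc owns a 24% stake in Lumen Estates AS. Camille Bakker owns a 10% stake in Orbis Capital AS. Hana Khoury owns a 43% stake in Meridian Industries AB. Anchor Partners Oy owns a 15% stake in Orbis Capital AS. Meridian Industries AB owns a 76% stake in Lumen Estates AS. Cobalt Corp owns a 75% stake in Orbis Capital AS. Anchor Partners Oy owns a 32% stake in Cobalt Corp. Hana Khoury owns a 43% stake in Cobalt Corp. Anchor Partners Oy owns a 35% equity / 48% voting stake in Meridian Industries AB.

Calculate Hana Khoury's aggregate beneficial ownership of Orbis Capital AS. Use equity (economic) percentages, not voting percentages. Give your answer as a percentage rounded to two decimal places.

Hana reaches Orbis along 3 paths.
Via Anchor: 72% × 15% = 10.8%.
Via Cobalt: 43% × 75% = 32.25%.
Via Anchor → Cobalt: 72% × 32% × 75% = 17.28%.
Total: 10.8% + 32.25% + 17.28% = 60.33%.

60.33%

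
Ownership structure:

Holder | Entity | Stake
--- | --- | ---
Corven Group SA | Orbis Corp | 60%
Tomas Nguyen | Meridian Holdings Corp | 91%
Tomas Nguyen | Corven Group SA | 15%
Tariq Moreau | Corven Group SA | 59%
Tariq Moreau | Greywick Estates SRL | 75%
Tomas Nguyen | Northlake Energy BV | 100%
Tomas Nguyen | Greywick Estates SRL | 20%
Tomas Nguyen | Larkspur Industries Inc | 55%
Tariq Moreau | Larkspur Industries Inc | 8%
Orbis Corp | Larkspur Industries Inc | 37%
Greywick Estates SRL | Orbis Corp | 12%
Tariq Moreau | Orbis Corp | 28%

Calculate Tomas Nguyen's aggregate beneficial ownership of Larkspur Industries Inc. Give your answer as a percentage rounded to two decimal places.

59.22%

Tomas reaches Larkspur along 3 paths.
Direct stake: 55% = 55%.
Via Corven → Orbis: 15% × 60% × 37% = 3.33%.
Via Greywick → Orbis: 20% × 12% × 37% = 0.888%.
Total: 55% + 3.33% + 0.888% = 59.218%.
Rounded: 59.22%.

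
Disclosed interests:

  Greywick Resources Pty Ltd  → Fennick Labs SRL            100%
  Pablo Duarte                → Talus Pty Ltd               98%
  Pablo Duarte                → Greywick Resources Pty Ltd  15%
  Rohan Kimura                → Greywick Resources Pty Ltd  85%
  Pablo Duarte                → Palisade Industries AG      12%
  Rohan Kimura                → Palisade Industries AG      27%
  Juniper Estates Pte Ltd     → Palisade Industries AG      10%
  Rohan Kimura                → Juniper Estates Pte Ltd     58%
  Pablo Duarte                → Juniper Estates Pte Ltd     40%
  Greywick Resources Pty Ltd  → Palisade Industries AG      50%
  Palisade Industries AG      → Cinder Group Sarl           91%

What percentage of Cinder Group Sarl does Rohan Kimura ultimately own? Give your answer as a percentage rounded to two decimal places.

Rohan reaches Cinder along 3 paths.
Via Greywick → Palisade: 85% × 50% × 91% = 38.675%.
Via Juniper → Palisade: 58% × 10% × 91% = 5.278%.
Via Palisade: 27% × 91% = 24.57%.
Total: 38.675% + 5.278% + 24.57% = 68.523%.
Rounded: 68.52%.

68.52%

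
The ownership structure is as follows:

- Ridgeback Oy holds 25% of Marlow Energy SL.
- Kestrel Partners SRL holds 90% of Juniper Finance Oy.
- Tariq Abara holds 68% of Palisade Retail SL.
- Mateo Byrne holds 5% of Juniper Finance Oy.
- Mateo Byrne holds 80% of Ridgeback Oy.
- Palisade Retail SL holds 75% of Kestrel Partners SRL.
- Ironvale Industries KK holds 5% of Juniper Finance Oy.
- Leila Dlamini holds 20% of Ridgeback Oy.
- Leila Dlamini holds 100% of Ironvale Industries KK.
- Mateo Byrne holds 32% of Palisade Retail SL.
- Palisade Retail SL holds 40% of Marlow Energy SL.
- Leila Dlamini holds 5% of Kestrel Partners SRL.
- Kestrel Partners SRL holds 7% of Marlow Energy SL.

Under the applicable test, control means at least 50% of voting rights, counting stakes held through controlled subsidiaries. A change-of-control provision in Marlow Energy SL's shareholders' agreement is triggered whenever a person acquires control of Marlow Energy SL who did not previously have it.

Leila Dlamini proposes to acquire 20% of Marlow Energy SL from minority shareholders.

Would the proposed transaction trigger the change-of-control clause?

The purchase changes only Leila's holdings, so Leila is the only person who could newly come to control Marlow.
Leila holds 100% of Ironvale, so Leila controls Ironvale.
Neither Leila nor any entity Leila controls holds any voting interest in Marlow.
So before the transaction, Leila does not control Marlow.
After the purchase, Leila holds 20% of Marlow directly.
After the transaction, Leila's side holds 20% of Marlow, not ≥ 50%, so Leila still does not control Marlow.
No new person acquires control, so the clause is not triggered.

No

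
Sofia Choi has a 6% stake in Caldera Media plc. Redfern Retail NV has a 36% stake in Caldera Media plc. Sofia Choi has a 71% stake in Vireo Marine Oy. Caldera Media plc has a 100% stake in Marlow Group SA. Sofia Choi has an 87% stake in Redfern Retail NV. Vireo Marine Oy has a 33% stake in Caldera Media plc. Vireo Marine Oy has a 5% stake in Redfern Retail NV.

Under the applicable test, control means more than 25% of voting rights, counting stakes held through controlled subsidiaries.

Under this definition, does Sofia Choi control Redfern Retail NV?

Sofia holds 71% of Vireo, so Sofia controls Vireo.
Vireo and Sofia together hold 5% + 87% = 92% of Redfern, so Sofia controls Redfern.

Yes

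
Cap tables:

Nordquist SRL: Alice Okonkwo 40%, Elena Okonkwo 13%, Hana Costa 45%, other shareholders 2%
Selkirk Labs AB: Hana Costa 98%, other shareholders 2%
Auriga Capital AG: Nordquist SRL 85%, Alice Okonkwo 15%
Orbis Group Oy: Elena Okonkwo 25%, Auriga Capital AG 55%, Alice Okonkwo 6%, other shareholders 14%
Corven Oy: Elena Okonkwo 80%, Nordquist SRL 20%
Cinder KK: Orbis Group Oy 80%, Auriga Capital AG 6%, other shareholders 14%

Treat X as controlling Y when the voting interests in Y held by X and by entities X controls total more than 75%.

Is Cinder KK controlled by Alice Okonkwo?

Alice's largest direct stake is 40% in Nordquist, which does not meet the threshold, so Alice controls no company.
Neither Alice nor any entity Alice controls holds any voting interest in Cinder.
So Alice does not control Cinder.

No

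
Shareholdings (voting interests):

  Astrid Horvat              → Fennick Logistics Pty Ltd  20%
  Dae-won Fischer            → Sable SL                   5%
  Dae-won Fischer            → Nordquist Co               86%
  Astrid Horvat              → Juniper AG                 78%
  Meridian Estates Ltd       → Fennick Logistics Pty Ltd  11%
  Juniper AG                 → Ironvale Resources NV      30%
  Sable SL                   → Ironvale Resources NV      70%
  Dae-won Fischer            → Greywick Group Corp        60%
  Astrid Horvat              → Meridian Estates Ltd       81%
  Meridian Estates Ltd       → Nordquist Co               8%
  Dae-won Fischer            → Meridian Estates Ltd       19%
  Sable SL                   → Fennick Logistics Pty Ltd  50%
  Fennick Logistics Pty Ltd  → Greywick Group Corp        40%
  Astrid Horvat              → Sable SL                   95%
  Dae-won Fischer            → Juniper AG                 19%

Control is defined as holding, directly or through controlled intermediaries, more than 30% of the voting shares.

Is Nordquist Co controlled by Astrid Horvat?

Astrid holds 81% of Meridian, so Astrid controls Meridian.
Astrid holds 78% of Juniper, so Astrid controls Juniper.
Astrid holds 95% of Sable, so Astrid controls Sable.
Astrid and Sable and Meridian together hold 20% + 50% + 11% = 81% of Fennick, so Astrid controls Fennick.
Juniper and Sable together hold 30% + 70% = 100% of Ironvale, so Astrid controls Ironvale.
Fennick holds 40% of Greywick, so Astrid controls Greywick.
In Nordquist, Astrid's side holds only 8%, not > 30%.
So Astrid does not control Nordquist.

No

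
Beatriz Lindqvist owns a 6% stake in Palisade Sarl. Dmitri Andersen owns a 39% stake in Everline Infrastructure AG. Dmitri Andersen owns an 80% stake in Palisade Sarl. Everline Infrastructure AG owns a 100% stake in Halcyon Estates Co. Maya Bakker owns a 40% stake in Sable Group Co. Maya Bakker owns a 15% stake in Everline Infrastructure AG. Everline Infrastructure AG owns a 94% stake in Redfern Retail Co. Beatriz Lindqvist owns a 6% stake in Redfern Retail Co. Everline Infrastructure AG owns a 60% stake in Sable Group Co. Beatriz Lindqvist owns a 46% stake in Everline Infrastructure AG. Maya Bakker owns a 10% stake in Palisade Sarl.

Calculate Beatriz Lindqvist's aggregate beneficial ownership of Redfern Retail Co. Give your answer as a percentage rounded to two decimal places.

Beatriz reaches Redfern along 2 paths.
Direct stake: 6% = 6%.
Via Everline: 46% × 94% = 43.24%.
Total: 6% + 43.24% = 49.24%.

49.24%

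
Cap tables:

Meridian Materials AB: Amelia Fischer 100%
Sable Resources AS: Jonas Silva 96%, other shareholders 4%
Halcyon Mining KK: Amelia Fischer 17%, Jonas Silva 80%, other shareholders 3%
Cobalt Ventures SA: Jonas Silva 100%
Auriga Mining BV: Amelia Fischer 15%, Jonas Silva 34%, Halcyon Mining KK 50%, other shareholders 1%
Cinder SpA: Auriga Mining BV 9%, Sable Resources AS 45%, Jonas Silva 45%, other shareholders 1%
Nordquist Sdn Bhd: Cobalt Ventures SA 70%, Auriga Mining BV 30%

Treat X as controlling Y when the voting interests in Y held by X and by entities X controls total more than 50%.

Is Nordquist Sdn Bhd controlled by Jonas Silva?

Yes

Jonas holds 80% of Halcyon, so Jonas controls Halcyon.
Jonas and Halcyon together hold 34% + 50% = 84% of Auriga, so Jonas controls Auriga.
Jonas holds 100% of Cobalt, so Jonas controls Cobalt.
Cobalt and Auriga together hold 70% + 30% = 100% of Nordquist, so Jonas controls Nordquist.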